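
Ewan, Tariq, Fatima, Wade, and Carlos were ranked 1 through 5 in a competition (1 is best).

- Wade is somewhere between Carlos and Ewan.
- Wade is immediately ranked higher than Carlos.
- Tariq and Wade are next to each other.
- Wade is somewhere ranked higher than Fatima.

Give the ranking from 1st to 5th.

From clue 1: Wade is in {2,3,4}.
From clues 1–2: Ewan is in {1,2,3}.
From clues 1–3: Ewan is in {1,2}.
From clues 1–4: Ewan → rank 1, Tariq → rank 2, Wade → rank 3, Carlos → rank 4, Fatima → rank 5.

Ewan, Tariq, Wade, Carlos, Fatima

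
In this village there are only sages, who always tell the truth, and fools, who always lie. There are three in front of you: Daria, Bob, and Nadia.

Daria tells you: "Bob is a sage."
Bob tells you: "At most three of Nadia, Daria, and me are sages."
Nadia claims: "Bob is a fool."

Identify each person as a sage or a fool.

Regardless of anyone's role, Bob's statement is true, so Bob is a sage.
With that fixed, Nadia's statement is false, so Nadia is a fool.
With that fixed, Daria's statement is true, so Daria is a sage.

Daria: sage, Bob: sage, Nadia: fool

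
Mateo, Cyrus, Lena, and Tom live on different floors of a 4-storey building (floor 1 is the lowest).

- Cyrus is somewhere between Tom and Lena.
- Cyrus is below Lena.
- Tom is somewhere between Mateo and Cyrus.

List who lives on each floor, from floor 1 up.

From clue 1: Cyrus is in {2,3}.
From clues 1–3: Mateo → floor 1, Tom → floor 2, Cyrus → floor 3, Lena → floor 4.

Mateo, Tom, Cyrus, Lena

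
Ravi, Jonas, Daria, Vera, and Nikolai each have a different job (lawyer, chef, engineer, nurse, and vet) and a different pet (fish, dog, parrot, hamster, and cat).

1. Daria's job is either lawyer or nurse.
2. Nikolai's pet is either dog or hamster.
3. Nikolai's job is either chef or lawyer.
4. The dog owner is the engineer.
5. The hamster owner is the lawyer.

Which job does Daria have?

Clue 1 rules out chef, engineer, and vet for Daria's job.
With clues 1–5, lawyer is impossible for Daria's job.
That leaves nurse.

nurse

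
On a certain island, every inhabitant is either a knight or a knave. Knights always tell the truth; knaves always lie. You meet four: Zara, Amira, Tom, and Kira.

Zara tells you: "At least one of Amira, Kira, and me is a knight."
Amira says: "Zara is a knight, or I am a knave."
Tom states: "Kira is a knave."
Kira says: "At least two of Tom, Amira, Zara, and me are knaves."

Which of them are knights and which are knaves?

Zara: knight, Amira: knight, Tom: knight, Kira: knave

Consider Zara. Suppose Zara is a knave.
Then whichever role Amira has, Amira's statement has the wrong truth value — contradiction.
So Zara is a knight.
With that fixed, Amira's statement is true, so Amira is a knight.
Consider Tom. Suppose Tom is a knave.
Then whichever role Kira has, Kira's statement has the wrong truth value — contradiction.
So Tom is a knight.
With that fixed, Kira's statement is false, so Kira is a knave.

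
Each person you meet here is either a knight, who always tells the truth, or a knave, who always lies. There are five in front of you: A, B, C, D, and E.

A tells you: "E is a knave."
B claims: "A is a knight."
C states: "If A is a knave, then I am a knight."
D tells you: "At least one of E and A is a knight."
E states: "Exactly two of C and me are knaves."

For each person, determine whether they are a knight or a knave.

A: knight, B: knight, C: knight, D: knight, E: knave

Consider A. Suppose A is a knave.
Then no assignment of the remaining roles makes every statement match its speaker's type — contradiction.
So A is a knight.
With that fixed, B's statement is true, so B is a knight.
With that fixed, C's statement is true, so C is a knight.
With that fixed, D's statement is true, so D is a knight.
With that fixed, E's statement is false, so E is a knave.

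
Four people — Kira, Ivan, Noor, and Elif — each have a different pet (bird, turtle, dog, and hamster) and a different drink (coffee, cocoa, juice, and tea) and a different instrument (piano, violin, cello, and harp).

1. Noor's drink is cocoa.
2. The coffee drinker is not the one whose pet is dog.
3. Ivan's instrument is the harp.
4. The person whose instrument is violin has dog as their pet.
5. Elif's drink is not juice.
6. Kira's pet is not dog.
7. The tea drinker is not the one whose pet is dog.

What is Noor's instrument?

With clues 1–3, harp is impossible for Noor's instrument.
With clues 1–7, cello and piano are impossible for Noor's instrument.
That leaves violin.

violin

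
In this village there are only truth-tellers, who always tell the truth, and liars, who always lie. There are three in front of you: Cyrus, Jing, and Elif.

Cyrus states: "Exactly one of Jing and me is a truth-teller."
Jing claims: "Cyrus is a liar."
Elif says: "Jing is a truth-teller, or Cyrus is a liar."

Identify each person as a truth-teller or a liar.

Consider Cyrus. Suppose Cyrus is a liar.
Then no assignment of the remaining roles makes every statement match its speaker's type — contradiction.
So Cyrus is a truth-teller.
With that fixed, Jing's statement is false, so Jing is a liar.
With that fixed, Elif's statement is false, so Elif is a liar.

Cyrus: truth-teller, Jing: liar, Elif: liar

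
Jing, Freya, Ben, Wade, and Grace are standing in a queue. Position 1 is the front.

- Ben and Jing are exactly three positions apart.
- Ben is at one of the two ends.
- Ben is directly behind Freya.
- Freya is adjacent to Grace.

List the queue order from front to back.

Wade, Jing, Grace, Freya, Ben

From clue 1: Jing is in {1,2,4,5}.
From clues 1–2: Jing is in {2,4}.
From clues 1–3: Jing → position 2, Freya → position 4, Ben → position 5.
From clues 1–4: Wade → position 1, Grace → position 3.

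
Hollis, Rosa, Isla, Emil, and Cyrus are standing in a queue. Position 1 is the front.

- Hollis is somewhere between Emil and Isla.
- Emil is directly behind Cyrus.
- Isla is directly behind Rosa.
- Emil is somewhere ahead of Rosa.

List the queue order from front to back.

Cyrus, Emil, Hollis, Rosa, Isla

From clue 1: Hollis is in {2,3,4}.
From clues 1–3: Hollis → position 3.
From clues 1–4: Cyrus → position 1, Emil → position 2, Rosa → position 4, Isla → position 5.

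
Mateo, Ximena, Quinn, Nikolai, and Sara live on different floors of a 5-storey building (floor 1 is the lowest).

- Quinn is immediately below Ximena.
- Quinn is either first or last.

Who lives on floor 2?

Ximena

With clues 1–2, Mateo, Nikolai, Quinn, and Sara are ruled out for floor 2.
So floor 2 is Ximena.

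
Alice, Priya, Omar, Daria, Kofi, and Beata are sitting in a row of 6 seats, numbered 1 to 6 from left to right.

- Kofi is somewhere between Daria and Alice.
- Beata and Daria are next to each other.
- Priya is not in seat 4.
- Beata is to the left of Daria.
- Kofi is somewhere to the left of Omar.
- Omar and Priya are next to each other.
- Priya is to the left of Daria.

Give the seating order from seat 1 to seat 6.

Alice, Kofi, Priya, Omar, Beata, Daria

From clue 1: Kofi is in {2,3,4,5}.
From clues 1–5: Kofi is in {2,3,4}.
From clues 1–6: Kofi is in {2,3}.
From clues 1–7: Alice → seat 1, Kofi → seat 2, Priya → seat 3, Omar → seat 4, Beata → seat 5, Daria → seat 6.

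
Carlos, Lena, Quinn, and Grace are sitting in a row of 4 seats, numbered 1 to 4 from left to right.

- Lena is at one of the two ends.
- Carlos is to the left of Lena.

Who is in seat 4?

Lena

With clues 1–2, Carlos, Grace, and Quinn are ruled out for seat 4.
So seat 4 is Lena.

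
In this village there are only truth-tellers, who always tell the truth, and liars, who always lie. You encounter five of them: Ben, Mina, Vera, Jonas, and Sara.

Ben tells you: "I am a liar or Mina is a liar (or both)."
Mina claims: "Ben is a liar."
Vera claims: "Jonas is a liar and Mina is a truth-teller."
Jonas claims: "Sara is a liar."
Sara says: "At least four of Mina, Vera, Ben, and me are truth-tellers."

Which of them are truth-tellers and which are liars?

Ben: truth-teller, Mina: liar, Vera: liar, Jonas: truth-teller, Sara: liar

Consider Ben. Suppose Ben is a liar.
Then Ben's own statement would have to be false, but it can't be — contradiction.
So Ben is a truth-teller.
With that fixed, Mina's statement is false, so Mina is a liar.
With that fixed, Vera's statement is false, so Vera is a liar.
With that fixed, Sara's statement is false, so Sara is a liar.
With that fixed, Jonas's statement is true, so Jonas is a truth-teller.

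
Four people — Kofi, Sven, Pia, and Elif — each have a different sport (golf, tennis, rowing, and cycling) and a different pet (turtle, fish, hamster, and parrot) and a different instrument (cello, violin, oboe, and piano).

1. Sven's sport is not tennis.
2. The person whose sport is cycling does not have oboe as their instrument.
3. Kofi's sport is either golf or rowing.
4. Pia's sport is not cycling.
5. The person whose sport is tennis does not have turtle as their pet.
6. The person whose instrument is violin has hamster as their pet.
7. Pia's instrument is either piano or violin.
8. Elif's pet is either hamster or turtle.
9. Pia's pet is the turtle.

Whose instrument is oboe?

With clues 1–7, Pia is impossible for the one with instrument oboe.
With clues 1–9, Elif and Sven are impossible for the one with instrument oboe.
That leaves Kofi.

Kofi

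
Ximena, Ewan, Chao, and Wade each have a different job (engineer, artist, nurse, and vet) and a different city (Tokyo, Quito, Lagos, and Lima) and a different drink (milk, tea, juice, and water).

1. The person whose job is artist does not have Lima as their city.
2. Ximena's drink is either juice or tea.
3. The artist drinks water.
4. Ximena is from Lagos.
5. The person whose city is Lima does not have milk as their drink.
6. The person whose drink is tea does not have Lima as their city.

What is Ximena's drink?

With clues 1–2, milk and water are impossible for Ximena's drink.
With clues 1–6, juice is impossible for Ximena's drink.
That leaves tea.

tea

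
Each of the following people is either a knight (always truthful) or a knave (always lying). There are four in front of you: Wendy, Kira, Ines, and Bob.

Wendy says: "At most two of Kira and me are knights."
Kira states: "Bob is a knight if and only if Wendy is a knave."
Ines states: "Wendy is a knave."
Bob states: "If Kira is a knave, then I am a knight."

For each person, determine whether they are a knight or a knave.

Regardless of anyone's role, Wendy's statement is true, so Wendy is a knight.
With that fixed, Ines's statement is false, so Ines is a knave.
Consider Kira. Suppose Kira is a knight.
Then no assignment of the remaining roles makes every statement match its speaker's type — contradiction.
So Kira is a knave.
Consider Bob. Suppose Bob is a knave.
Then Kira's statement comes out true, contradicting Kira being a knave.
So Bob is a knight.

Wendy: knight, Kira: knave, Ines: knave, Bob: knight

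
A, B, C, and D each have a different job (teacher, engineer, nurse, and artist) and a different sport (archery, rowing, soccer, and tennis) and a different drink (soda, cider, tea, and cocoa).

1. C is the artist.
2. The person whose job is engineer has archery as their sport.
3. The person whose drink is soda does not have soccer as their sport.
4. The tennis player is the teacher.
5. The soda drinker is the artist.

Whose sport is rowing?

C

With clues 1–5, A, B, and D are impossible for the one with sport rowing.
That leaves C.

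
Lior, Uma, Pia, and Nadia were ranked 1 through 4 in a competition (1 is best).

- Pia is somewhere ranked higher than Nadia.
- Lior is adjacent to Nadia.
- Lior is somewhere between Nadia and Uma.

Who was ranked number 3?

With clues 1–2, Pia and Uma are ruled out for rank 3.
With clues 1–3, Nadia is ruled out for rank 3.
So rank 3 is Lior.

Lior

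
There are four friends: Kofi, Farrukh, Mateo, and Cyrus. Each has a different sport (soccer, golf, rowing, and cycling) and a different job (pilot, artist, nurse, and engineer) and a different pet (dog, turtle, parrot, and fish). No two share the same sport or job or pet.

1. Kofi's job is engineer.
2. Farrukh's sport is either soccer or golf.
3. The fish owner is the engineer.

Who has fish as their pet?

Kofi

With clues 1–3, Cyrus, Farrukh, and Mateo are impossible for the one with pet fish.
That leaves Kofi.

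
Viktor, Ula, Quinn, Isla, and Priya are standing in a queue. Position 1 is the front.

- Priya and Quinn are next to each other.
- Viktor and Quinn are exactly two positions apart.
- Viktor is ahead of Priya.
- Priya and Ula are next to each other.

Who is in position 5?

Ula

With clues 1–3, Viktor is ruled out for position 5.
With clues 1–4, Isla, Priya, and Quinn are ruled out for position 5.
So position 5 is Ula.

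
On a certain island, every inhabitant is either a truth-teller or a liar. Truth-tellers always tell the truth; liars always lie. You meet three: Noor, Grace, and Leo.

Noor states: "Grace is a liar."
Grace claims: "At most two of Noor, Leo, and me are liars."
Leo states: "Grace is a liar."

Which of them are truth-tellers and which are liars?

Consider Noor. Suppose Noor is a truth-teller.
Then no assignment of the remaining roles makes every statement match its speaker's type — contradiction.
So Noor is a liar.
Consider Grace. Suppose Grace is a liar.
Then Noor's statement comes out true, contradicting Noor being a liar.
So Grace is a truth-teller.
With that fixed, Leo's statement is false, so Leo is a liar.

Noor: liar, Grace: truth-teller, Leo: liar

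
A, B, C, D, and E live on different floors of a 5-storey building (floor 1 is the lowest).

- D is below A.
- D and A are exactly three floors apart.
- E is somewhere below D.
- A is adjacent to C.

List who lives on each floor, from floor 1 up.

E, D, B, C, A

From clue 1: A is in {2,3,4,5}.
From clues 1–2: A is in {4,5}.
From clues 1–3: E → floor 1, D → floor 2, A → floor 5.
From clues 1–4: B → floor 3, C → floor 4.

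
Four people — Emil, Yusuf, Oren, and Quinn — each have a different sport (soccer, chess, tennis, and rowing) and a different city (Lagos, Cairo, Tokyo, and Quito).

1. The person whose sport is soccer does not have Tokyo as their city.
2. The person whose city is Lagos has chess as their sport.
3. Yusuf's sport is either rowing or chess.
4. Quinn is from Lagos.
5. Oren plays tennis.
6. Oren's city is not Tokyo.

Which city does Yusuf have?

With clues 1–4, Lagos is impossible for Yusuf's city.
With clues 1–6, Cairo and Quito are impossible for Yusuf's city.
That leaves Tokyo.

Tokyo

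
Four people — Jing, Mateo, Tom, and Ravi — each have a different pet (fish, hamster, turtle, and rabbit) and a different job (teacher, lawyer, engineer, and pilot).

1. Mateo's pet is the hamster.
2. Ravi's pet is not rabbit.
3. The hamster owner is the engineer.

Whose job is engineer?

Mateo

With clues 1–3, Jing, Ravi, and Tom are impossible for the one with job engineer.
That leaves Mateo.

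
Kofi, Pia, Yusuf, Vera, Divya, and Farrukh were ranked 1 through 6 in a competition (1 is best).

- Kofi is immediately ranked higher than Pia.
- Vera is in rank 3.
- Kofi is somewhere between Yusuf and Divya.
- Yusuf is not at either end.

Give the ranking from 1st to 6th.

From clue 1: Kofi is in {1,2,3,4,5}.
From clues 1–2: Vera → rank 3.
From clues 1–3: Kofi → rank 4, Pia → rank 5.
From clues 1–4: Farrukh → rank 1, Yusuf → rank 2, Divya → rank 6.

Farrukh, Yusuf, Vera, Kofi, Pia, Divya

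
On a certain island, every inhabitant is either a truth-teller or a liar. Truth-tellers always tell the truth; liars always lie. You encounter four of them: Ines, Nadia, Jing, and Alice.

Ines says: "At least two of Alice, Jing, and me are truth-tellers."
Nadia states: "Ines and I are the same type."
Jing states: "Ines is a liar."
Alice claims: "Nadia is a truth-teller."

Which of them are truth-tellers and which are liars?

Consider Ines. Suppose Ines is a liar.
Then whichever role Nadia has, Nadia's statement has the wrong truth value — contradiction.
So Ines is a truth-teller.
With that fixed, Jing's statement is false, so Jing is a liar.
Consider Nadia. Suppose Nadia is a liar.
Then no assignment of the remaining roles makes every statement match its speaker's type — contradiction.
So Nadia is a truth-teller.
With that fixed, Alice's statement is true, so Alice is a truth-teller.

Ines: truth-teller, Nadia: truth-teller, Jing: liar, Alice: truth-teller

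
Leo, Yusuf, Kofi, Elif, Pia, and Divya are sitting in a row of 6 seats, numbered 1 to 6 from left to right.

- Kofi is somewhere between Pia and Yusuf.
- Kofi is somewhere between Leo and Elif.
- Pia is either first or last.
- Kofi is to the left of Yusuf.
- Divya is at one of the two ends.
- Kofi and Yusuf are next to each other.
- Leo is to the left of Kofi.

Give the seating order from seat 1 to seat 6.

Pia, Leo, Kofi, Yusuf, Elif, Divya

From clue 1: Kofi is in {2,3,4,5}.
From clues 1–2: Kofi is in {3,4}.
From clues 1–4: Pia → seat 1.
From clues 1–5: Kofi → seat 3, Divya → seat 6.
From clues 1–6: Yusuf → seat 4.
From clues 1–7: Leo → seat 2, Elif → seat 5.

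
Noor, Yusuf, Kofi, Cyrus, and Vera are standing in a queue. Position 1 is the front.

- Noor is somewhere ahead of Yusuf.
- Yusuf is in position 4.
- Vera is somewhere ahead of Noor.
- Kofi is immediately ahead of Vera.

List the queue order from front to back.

Kofi, Vera, Noor, Yusuf, Cyrus

From clue 1: Noor is in {1,2,3,4}.
From clues 1–2: Yusuf → position 4.
From clues 1–3: Noor is in {2,3}.
From clues 1–4: Kofi → position 1, Vera → position 2, Noor → position 3, Cyrus → position 5.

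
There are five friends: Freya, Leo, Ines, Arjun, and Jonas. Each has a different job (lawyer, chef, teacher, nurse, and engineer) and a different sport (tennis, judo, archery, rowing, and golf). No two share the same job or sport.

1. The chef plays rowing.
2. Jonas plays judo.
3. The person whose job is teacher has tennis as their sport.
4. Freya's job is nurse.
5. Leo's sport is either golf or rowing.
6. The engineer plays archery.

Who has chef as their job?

Leo

With clues 1–2, Jonas is impossible for the one with job chef.
With clues 1–4, Freya is impossible for the one with job chef.
With clues 1–6, Arjun and Ines are impossible for the one with job chef.
That leaves Leo.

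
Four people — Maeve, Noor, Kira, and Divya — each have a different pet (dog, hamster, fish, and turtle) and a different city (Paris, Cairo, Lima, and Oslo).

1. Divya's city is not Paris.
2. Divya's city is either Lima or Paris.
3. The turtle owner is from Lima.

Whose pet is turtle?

With clues 1–3, Kira, Maeve, and Noor are impossible for the one with pet turtle.
That leaves Divya.

Divya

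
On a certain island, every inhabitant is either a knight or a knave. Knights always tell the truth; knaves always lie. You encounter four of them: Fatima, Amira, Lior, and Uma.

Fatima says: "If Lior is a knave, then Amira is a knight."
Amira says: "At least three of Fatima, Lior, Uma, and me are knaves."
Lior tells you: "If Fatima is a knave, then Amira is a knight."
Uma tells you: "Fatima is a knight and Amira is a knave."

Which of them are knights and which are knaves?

Consider Fatima. Suppose Fatima is a knave.
Then no assignment of the remaining roles makes every statement match its speaker's type — contradiction.
So Fatima is a knight.
With that fixed, Lior's statement is true, so Lior is a knight.
With that fixed, Amira's statement is false, so Amira is a knave.
With that fixed, Uma's statement is true, so Uma is a knight.

Fatima: knight, Amira: knave, Lior: knight, Uma: knight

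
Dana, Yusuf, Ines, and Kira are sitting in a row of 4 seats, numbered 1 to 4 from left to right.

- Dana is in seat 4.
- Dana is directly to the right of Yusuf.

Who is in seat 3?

Yusuf

With clue 1, Dana is ruled out for seat 3.
With clues 1–2, Ines and Kira are ruled out for seat 3.
So seat 3 is Yusuf.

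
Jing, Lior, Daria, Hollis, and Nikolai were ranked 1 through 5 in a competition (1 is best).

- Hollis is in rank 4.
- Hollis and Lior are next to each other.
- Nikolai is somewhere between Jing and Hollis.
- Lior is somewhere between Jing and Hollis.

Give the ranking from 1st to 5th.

Jing, Nikolai, Lior, Hollis, Daria

From clue 1: Hollis → rank 4.
From clues 1–2: Lior is in {3,5}.
From clues 1–3: Jing is in {1,2}.
From clues 1–4: Jing → rank 1, Nikolai → rank 2, Lior → rank 3, Daria → rank 5.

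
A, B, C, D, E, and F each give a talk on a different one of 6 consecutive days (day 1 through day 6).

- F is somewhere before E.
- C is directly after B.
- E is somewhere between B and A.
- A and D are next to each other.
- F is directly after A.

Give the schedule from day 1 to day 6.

D, A, F, E, B, C

From clue 1: E is in {2,3,4,5,6}.
From clues 1–2: B is in {1,2,3,4,5}.
From clues 1–3: E is in {3,4,5}.
From clues 1–4: E → day 4.
From clues 1–5: D → day 1, A → day 2, F → day 3, B → day 5, C → day 6.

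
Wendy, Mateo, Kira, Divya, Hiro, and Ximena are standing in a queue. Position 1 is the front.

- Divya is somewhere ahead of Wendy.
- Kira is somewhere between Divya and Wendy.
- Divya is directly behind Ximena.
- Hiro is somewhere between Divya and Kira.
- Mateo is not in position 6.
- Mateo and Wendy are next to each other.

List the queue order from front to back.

Ximena, Divya, Hiro, Kira, Mateo, Wendy

From clue 1: Wendy is in {2,3,4,5,6}.
From clues 1–2: Wendy is in {3,4,5,6}.
From clues 1–3: Wendy is in {4,5,6}.
From clues 1–4: Wendy is in {5,6}.
From clues 1–5: Wendy → position 6.
From clues 1–6: Ximena → position 1, Divya → position 2, Hiro → position 3, Kira → position 4, Mateo → position 5.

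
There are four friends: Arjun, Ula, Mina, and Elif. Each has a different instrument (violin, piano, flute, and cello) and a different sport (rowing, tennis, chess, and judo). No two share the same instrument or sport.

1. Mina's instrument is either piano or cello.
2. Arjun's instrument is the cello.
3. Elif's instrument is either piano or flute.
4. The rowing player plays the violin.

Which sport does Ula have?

rowing

With clues 1–4, chess, judo, and tennis are impossible for Ula's sport.
That leaves rowing.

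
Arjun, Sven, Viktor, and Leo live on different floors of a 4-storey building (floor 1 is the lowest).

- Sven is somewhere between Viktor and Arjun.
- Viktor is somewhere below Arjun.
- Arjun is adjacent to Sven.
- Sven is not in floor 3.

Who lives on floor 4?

Leo

With clue 1, Sven is ruled out for floor 4.
With clues 1–2, Viktor is ruled out for floor 4.
With clues 1–4, Arjun is ruled out for floor 4.
So floor 4 is Leo.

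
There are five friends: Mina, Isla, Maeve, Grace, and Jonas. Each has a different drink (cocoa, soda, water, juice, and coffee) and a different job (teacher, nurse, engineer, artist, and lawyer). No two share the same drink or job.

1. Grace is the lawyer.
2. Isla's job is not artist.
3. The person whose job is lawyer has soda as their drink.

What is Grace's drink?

With clues 1–3, cocoa, coffee, juice, and water are impossible for Grace's drink.
That leaves soda.

soda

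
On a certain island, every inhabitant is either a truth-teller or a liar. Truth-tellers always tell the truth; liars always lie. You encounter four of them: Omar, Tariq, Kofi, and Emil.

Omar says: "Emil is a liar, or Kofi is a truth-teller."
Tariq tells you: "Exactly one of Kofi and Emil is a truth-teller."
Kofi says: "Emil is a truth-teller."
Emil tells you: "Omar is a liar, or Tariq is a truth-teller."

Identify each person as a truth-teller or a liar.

Omar: truth-teller, Tariq: liar, Kofi: liar, Emil: liar

Consider Omar. Suppose Omar is a liar.
Then no assignment of the remaining roles makes every statement match its speaker's type — contradiction.
So Omar is a truth-teller.
Consider Tariq. Suppose Tariq is a truth-teller.
Then no assignment of the remaining roles makes every statement match its speaker's type — contradiction.
So Tariq is a liar.
With that fixed, Emil's statement is false, so Emil is a liar.
With that fixed, Kofi's statement is false, so Kofi is a liar.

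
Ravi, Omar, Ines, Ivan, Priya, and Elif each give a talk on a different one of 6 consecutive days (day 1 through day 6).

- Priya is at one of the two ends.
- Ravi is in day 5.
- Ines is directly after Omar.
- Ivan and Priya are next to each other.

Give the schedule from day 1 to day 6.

From clue 1: Priya is in {1,6}.
From clues 1–2: Ravi → day 5.
From clues 1–3: Priya is in {1,6}.
From clues 1–4: Priya → day 1, Ivan → day 2, Omar → day 3, Ines → day 4, Elif → day 6.

Priya, Ivan, Omar, Ines, Ravi, Elif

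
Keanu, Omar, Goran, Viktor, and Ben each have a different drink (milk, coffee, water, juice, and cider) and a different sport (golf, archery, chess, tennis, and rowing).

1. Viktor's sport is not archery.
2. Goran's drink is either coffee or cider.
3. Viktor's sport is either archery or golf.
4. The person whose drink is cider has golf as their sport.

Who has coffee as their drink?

With clues 1–4, Ben, Keanu, Omar, and Viktor are impossible for the one with drink coffee.
That leaves Goran.

Goran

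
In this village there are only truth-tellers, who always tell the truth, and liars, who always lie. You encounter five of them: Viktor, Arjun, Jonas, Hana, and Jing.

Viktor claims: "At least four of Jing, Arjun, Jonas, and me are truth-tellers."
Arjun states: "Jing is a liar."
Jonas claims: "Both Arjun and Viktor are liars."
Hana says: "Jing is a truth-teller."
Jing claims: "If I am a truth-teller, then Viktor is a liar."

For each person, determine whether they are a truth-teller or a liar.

Viktor: liar, Arjun: liar, Jonas: truth-teller, Hana: truth-teller, Jing: truth-teller

Consider Viktor. Suppose Viktor is a truth-teller.
Then whichever role Jing has, Jing's statement has the wrong truth value — contradiction.
So Viktor is a liar.
With that fixed, Jing's statement is true, so Jing is a truth-teller.
With that fixed, Arjun's statement is false, so Arjun is a liar.
With that fixed, Jonas's statement is true, so Jonas is a truth-teller.
With that fixed, Hana's statement is true, so Hana is a truth-teller.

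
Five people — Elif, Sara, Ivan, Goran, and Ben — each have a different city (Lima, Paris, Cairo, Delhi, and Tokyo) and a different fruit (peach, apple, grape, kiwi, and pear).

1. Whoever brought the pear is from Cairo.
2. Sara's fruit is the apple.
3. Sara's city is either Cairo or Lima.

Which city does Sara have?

With clues 1–2, Cairo is impossible for Sara's city.
With clues 1–3, Delhi, Paris, and Tokyo are impossible for Sara's city.
That leaves Lima.

Lima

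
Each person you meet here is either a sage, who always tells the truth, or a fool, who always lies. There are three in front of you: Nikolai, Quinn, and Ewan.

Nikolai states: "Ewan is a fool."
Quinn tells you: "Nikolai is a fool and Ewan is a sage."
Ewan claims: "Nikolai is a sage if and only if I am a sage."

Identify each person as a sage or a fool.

Consider Nikolai. Suppose Nikolai is a fool.
Then whichever role Ewan has, Ewan's statement has the wrong truth value — contradiction.
So Nikolai is a sage.
With that fixed, Quinn's statement is false, so Quinn is a fool.
Consider Ewan. Suppose Ewan is a sage.
Then Nikolai's statement comes out false, contradicting Nikolai being a sage.
So Ewan is a fool.

Nikolai: sage, Quinn: fool, Ewan: fool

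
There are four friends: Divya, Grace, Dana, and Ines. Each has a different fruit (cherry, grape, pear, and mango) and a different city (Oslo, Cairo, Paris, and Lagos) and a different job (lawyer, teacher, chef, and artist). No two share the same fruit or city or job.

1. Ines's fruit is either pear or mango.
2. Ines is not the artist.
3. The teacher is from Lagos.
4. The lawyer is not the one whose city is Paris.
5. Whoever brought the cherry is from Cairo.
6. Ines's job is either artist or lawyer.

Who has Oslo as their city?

Ines

With clues 1–6, Dana, Divya, and Grace are impossible for the one with city Oslo.
That leaves Ines.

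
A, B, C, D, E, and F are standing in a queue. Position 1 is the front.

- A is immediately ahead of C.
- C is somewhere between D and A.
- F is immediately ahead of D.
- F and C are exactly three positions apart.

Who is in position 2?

With clues 1–2, D is ruled out for position 2.
With clues 1–3, F is ruled out for position 2.
With clues 1–4, A, B, and E are ruled out for position 2.
So position 2 is C.

C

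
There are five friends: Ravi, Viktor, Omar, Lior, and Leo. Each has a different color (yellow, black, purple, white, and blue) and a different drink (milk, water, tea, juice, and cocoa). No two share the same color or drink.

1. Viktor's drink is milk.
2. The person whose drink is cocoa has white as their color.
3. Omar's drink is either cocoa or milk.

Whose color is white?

Omar

With clues 1–2, Viktor is impossible for the one with color white.
With clues 1–3, Leo, Lior, and Ravi are impossible for the one with color white.
That leaves Omar.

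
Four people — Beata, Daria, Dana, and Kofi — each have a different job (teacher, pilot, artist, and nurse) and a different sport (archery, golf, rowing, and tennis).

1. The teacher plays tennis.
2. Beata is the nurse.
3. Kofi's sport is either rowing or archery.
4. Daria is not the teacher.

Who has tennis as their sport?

With clues 1–2, Beata is impossible for the one with sport tennis.
With clues 1–3, Kofi is impossible for the one with sport tennis.
With clues 1–4, Daria is impossible for the one with sport tennis.
That leaves Dana.

Dana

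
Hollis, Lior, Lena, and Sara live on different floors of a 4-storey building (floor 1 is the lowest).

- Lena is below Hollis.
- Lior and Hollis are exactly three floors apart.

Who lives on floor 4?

With clue 1, Lena is ruled out for floor 4.
With clues 1–2, Lior and Sara are ruled out for floor 4.
So floor 4 is Hollis.

Hollis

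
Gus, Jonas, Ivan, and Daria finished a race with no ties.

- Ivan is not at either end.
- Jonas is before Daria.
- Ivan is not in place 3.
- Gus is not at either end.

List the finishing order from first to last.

Jonas, Ivan, Gus, Daria

From clue 1: Ivan is in {2,3}.
From clues 1–3: Ivan → place 2.
From clues 1–4: Jonas → place 1, Gus → place 3, Daria → place 4.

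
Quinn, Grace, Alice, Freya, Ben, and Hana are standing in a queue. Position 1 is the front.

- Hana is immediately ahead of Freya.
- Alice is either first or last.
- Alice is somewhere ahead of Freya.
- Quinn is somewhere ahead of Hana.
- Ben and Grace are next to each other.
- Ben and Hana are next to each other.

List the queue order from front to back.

Alice, Quinn, Grace, Ben, Hana, Freya

From clue 1: Freya is in {2,3,4,5,6}.
From clues 1–2: Alice is in {1,6}.
From clues 1–3: Alice → position 1.
From clues 1–4: Quinn is in {2,3,4}.
From clues 1–5: Quinn is in {2,4}.
From clues 1–6: Quinn → position 2, Grace → position 3, Ben → position 4, Hana → position 5, Freya → position 6.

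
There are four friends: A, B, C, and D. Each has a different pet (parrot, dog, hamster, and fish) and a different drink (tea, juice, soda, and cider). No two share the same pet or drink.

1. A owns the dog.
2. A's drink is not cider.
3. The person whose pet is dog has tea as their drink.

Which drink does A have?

tea

With clues 1–2, cider is impossible for A's drink.
With clues 1–3, juice and soda are impossible for A's drink.
That leaves tea.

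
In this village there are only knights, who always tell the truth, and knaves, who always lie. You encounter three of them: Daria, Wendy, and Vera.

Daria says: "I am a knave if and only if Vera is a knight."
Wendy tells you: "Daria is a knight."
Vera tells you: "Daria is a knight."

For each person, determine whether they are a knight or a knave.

Daria: knave, Wendy: knave, Vera: knave

Consider Daria. Suppose Daria is a knight.
Then no assignment of the remaining roles makes every statement match its speaker's type — contradiction.
So Daria is a knave.
With that fixed, Wendy's statement is false, so Wendy is a knave.
With that fixed, Vera's statement is false, so Vera is a knave.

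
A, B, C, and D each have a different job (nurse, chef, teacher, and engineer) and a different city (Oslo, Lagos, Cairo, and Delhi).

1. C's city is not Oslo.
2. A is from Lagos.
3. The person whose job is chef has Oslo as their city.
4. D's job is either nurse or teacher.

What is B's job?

With clues 1–4, engineer, nurse, and teacher are impossible for B's job.
That leaves chef.

chef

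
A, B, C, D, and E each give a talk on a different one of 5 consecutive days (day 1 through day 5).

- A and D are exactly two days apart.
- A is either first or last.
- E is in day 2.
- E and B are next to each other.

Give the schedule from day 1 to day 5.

From clues 1–2: D → day 3.
From clues 1–3: E → day 2.
From clues 1–4: B → day 1, C → day 4, A → day 5.

B, E, D, C, A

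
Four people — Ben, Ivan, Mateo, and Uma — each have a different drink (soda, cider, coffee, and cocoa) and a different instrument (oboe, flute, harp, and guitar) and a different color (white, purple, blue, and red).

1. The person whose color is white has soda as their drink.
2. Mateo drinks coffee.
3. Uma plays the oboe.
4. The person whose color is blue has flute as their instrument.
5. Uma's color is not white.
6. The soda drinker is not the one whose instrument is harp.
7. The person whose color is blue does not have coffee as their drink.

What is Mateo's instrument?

harp

With clues 1–3, oboe is impossible for Mateo's instrument.
With clues 1–6, guitar is impossible for Mateo's instrument.
With clues 1–7, flute is impossible for Mateo's instrument.
That leaves harp.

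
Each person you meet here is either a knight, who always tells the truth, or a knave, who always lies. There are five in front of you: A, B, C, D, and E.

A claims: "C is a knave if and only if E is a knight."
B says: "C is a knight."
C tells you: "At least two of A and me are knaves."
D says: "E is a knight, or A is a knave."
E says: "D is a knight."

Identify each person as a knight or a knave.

Consider A. Suppose A is a knave.
Then whichever role C has, C's statement has the wrong truth value — contradiction.
So A is a knight.
With that fixed, C's statement is false, so C is a knave.
With that fixed, B's statement is false, so B is a knave.
Consider D. Suppose D is a knave.
Then no assignment of the remaining roles makes every statement match its speaker's type — contradiction.
So D is a knight.
With that fixed, E's statement is true, so E is a knight.

A: knight, B: knave, C: knave, D: knight, E: knight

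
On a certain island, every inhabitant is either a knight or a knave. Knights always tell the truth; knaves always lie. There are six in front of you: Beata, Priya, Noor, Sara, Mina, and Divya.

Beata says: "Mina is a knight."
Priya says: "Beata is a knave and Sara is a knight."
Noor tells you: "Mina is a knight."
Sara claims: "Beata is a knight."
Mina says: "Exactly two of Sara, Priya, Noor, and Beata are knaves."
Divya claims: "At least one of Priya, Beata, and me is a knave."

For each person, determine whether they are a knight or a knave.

Consider Beata. Suppose Beata is a knight.
Then no assignment of the remaining roles makes every statement match its speaker's type — contradiction.
So Beata is a knave.
With that fixed, Sara's statement is false, so Sara is a knave.
With that fixed, Divya's statement is true, so Divya is a knight.
With that fixed, Priya's statement is false, so Priya is a knave.
With that fixed, Mina's statement is false, so Mina is a knave.
With that fixed, Noor's statement is false, so Noor is a knave.

Beata: knave, Priya: knave, Noor: knave, Sara: knave, Mina: knave, Divya: knight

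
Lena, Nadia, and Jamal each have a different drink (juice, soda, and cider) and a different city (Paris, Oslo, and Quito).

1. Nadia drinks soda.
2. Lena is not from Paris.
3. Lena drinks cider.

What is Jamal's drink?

Clue 1 rules out soda for Jamal's drink.
With clues 1–3, cider is impossible for Jamal's drink.
That leaves juice.

juice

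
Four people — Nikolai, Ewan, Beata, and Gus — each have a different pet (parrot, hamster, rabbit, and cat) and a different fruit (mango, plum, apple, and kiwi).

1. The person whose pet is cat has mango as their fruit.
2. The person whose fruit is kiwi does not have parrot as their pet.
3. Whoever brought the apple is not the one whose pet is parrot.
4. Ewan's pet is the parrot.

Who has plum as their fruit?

With clues 1–4, Beata, Gus, and Nikolai are impossible for the one with fruit plum.
That leaves Ewan.

Ewan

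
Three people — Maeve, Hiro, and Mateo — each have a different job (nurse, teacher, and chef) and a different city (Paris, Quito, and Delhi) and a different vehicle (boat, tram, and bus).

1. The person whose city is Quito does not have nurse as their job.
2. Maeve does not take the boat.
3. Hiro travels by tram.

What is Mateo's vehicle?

boat

With clues 1–3, bus and tram are impossible for Mateo's vehicle.
That leaves boat.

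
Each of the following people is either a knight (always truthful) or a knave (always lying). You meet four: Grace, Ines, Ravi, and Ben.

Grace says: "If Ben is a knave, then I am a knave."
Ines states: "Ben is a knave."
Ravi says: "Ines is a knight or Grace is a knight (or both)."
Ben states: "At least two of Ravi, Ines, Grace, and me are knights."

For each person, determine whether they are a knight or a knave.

Consider Grace. Suppose Grace is a knave.
Then Grace's own statement would have to be false, but it can't be — contradiction.
So Grace is a knight.
With that fixed, Ravi's statement is true, so Ravi is a knight.
With that fixed, Ben's statement is true, so Ben is a knight.
With that fixed, Ines's statement is false, so Ines is a knave.

Grace: knight, Ines: knave, Ravi: knight, Ben: knight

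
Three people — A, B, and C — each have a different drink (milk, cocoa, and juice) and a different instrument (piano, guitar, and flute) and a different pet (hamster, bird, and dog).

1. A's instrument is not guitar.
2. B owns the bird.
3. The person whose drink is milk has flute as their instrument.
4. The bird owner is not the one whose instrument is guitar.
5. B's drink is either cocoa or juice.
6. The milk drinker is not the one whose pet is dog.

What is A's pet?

hamster

With clues 1–2, bird is impossible for A's pet.
With clues 1–6, dog is impossible for A's pet.
That leaves hamster.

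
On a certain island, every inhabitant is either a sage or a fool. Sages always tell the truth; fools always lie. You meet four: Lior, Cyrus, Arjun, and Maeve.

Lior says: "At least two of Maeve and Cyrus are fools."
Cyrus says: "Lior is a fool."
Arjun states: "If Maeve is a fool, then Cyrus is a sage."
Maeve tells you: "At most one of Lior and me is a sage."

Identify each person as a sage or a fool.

Consider Lior. Suppose Lior is a sage.
Then whichever role Maeve has, Maeve's statement has the wrong truth value — contradiction.
So Lior is a fool.
With that fixed, Cyrus's statement is true, so Cyrus is a sage.
With that fixed, Arjun's statement is true, so Arjun is a sage.
With that fixed, Maeve's statement is true, so Maeve is a sage.

Lior: fool, Cyrus: sage, Arjun: sage, Maeve: sage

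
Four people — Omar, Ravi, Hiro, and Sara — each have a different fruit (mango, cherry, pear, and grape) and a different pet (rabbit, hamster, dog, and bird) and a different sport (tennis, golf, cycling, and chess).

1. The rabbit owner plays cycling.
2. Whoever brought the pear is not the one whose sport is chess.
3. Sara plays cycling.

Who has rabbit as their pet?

Sara

With clues 1–3, Hiro, Omar, and Ravi are impossible for the one with pet rabbit.
That leaves Sara.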